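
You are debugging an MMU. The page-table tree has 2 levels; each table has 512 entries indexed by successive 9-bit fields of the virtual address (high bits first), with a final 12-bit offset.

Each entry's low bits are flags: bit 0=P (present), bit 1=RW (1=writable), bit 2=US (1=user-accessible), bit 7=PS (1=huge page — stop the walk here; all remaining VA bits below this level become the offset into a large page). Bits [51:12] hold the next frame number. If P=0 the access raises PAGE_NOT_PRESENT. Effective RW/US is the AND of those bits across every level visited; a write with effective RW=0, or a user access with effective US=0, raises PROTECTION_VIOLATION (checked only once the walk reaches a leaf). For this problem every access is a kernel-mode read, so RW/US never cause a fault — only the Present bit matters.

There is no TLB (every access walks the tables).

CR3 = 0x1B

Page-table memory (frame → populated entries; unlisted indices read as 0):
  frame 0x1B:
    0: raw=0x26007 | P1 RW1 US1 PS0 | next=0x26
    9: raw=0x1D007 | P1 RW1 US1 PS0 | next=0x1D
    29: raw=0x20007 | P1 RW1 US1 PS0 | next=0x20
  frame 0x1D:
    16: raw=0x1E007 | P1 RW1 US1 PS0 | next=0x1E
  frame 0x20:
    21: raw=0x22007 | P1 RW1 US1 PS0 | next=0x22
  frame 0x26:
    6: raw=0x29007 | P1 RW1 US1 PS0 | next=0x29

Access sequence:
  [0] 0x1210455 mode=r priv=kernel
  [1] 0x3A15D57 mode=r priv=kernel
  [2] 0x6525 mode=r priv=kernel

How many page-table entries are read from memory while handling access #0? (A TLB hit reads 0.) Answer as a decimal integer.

Per-access translation:
#0 VA=0x1210455 (r,kernel):
  L0 @0x1B[9] → 0x1D007  P=1,RW=1,US=1,PS=0
  L1 @0x1D[16] → 0x1E007  P=1,RW=1,US=1,PS=0
  ✓ 0x1E455  — 2 lookups
#1 VA=0x3A15D57 (r,kernel):
  L0 @0x1B[29] → 0x20007  P=1,RW=1,US=1,PS=0
  L1 @0x20[21] → 0x22007  P=1,RW=1,US=1,PS=0
  ✓ 0x22D57  — 2 lookups
#2 VA=0x6525 (r,kernel):
  L0 @0x1B[0] → 0x26007  P=1,RW=1,US=1,PS=0
  L1 @0x26[6] → 0x29007  P=1,RW=1,US=1,PS=0
  ✓ 0x29525  — 2 lookups

Entries read for #0: 2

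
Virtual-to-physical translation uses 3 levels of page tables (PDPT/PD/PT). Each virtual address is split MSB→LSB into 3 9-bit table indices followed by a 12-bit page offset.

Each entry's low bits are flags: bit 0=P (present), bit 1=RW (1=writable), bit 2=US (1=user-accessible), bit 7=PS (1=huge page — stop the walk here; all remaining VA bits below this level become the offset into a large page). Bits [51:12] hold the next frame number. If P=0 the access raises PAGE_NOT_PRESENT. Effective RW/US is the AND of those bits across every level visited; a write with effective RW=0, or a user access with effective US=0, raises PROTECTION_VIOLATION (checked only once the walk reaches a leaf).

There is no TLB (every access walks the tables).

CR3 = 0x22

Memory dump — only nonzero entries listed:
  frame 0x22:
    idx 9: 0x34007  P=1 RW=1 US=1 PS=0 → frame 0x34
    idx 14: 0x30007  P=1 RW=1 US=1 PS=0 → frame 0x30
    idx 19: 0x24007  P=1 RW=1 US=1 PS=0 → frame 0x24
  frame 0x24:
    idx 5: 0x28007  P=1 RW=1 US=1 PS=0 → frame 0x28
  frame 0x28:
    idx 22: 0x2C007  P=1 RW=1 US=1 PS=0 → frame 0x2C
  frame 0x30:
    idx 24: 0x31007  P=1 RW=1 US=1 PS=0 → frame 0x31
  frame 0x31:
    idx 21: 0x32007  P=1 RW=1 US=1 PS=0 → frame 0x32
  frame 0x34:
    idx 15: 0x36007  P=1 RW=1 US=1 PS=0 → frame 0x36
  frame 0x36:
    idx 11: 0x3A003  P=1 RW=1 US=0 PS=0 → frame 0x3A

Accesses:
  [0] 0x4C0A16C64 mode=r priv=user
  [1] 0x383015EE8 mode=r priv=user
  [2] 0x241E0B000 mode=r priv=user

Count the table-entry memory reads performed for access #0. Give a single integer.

Walk each access:
#0 VA=0x4C0A16C64 (r,user):
  [0] read 0x22 idx=19: raw=0x24007 flags P=1 W=1 U=1 S=0
  [1] read 0x24 idx=5: raw=0x28007 flags P=1 W=1 U=1 S=0
  [2] read 0x28 idx=22: raw=0x2C007 flags P=1 W=1 U=1 S=0
  ✓ 0x2CC64  — 3 lookups
#1 VA=0x383015EE8 (r,user):
  [0] read 0x22 idx=14: raw=0x30007 flags P=1 W=1 U=1 S=0
  [1] read 0x30 idx=24: raw=0x31007 flags P=1 W=1 U=1 S=0
  [2] read 0x31 idx=21: raw=0x32007 flags P=1 W=1 U=1 S=0
  ✓ 0x32EE8  — 3 lookups
#2 VA=0x241E0B000 (r,user):
  [0] read 0x22 idx=9: raw=0x34007 flags P=1 W=1 U=1 S=0
  [1] read 0x34 idx=15: raw=0x36007 flags P=1 W=1 U=1 S=0
  [2] read 0x36 idx=11: raw=0x3A003 flags P=1 W=1 U=0 S=0
  ✗ PROTECTION_VIOLATION  [3 reads]

Entries read for #0: 3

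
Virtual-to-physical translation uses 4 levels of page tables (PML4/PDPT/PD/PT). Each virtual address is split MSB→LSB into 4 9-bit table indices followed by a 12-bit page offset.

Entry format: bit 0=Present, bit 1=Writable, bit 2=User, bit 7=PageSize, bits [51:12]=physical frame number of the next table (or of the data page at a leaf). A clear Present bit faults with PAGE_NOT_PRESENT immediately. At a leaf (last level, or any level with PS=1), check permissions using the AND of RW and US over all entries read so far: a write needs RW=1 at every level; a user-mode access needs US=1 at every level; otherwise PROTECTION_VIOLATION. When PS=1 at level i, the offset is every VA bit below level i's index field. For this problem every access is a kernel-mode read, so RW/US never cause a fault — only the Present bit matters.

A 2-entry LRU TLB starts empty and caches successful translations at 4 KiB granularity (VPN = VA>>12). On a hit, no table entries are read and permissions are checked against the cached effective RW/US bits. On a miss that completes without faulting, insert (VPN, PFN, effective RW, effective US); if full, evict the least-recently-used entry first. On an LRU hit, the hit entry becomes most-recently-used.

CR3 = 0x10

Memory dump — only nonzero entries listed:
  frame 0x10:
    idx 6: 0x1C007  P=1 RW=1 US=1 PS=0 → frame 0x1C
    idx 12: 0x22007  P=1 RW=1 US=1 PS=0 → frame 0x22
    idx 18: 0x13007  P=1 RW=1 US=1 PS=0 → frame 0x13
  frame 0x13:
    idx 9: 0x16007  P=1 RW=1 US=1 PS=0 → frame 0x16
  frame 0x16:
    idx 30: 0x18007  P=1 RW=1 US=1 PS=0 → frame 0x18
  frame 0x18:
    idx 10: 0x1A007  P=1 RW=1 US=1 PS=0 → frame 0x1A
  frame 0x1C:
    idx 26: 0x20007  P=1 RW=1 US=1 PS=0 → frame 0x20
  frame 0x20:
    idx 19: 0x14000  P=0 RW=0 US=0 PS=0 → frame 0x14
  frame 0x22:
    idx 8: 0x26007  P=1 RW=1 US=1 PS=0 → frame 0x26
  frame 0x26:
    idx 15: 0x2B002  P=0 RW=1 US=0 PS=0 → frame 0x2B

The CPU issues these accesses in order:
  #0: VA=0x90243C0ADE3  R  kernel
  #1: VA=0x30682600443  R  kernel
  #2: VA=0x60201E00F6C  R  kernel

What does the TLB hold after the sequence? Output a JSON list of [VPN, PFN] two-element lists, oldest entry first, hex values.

Walk each access:
#0 VA=0x90243C0ADE3 (r,kernel):
  L0 @0x10[18] → 0x13007  P=1,RW=1,US=1,PS=0
  L1 @0x13[9] → 0x16007  P=1,RW=1,US=1,PS=0
  L2 @0x16[30] → 0x18007  P=1,RW=1,US=1,PS=0
  L3 @0x18[10] → 0x1A007  P=1,RW=1,US=1,PS=0
  ✓ 0x1ADE3  — 4 lookups
#1 VA=0x30682600443 (r,kernel):
  L0 @0x10[6] → 0x1C007  P=1,RW=1,US=1,PS=0
  L1 @0x1C[26] → 0x20007  P=1,RW=1,US=1,PS=0
  L2 @0x20[19] → 0x14000  P=0,RW=0,US=0,PS=0
  ⇒ fault: PAGE_NOT_PRESENT  — 3 lookups
#2 VA=0x60201E00F6C (r,kernel):
  L0 @0x10[12] → 0x22007  P=1,RW=1,US=1,PS=0
  L1 @0x22[8] → 0x26007  P=1,RW=1,US=1,PS=0
  L2 @0x26[15] → 0x2B002  P=0,RW=1,US=0,PS=0
  ⇒ fault: PAGE_NOT_PRESENT  — 3 lookups

TLB: [["0x90243C0A", "0x1A"]]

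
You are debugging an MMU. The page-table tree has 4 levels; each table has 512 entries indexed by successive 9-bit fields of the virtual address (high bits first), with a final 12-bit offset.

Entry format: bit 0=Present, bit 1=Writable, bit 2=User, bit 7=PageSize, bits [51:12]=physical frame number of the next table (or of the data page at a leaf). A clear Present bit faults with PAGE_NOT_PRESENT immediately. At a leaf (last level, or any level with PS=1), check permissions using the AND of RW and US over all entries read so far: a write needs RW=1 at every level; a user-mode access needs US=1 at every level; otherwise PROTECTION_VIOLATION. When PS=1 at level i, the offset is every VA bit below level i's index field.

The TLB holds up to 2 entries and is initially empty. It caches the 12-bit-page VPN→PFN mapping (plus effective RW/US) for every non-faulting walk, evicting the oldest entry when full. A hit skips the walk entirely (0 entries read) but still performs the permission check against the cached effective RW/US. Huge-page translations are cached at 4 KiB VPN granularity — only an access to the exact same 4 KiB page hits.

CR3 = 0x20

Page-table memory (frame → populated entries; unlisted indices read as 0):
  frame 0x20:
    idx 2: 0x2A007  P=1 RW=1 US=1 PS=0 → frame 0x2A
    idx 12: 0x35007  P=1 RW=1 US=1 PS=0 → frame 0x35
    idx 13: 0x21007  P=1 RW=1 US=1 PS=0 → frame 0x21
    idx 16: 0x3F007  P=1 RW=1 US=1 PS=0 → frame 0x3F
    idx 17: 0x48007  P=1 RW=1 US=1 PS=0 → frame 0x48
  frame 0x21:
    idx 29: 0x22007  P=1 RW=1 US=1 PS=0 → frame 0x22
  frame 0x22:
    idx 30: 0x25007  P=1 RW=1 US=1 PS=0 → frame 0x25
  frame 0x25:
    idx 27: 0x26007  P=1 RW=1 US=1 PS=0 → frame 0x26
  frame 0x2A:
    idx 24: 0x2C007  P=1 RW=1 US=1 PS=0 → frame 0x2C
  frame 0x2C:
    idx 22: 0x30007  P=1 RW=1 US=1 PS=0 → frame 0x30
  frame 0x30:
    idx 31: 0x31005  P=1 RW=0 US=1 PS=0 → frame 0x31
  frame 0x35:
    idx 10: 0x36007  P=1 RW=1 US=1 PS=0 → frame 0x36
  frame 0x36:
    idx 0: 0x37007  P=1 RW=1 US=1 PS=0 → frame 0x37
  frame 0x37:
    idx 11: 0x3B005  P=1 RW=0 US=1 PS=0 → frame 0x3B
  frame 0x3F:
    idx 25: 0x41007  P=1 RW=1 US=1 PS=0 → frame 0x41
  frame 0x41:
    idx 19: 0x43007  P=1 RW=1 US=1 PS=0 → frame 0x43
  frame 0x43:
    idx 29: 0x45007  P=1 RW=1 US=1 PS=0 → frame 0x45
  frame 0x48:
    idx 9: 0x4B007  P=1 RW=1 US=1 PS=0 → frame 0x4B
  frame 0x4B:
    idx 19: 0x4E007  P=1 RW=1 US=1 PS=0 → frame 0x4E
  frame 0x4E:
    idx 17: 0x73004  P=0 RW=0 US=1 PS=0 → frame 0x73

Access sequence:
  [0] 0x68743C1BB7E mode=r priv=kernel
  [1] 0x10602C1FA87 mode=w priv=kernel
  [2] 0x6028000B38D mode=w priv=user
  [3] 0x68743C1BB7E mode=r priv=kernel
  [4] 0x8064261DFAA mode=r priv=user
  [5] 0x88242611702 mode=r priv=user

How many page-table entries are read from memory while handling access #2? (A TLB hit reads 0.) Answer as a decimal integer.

Per-access translation:
#0 VA=0x68743C1BB7E (r,kernel):
  lvl0: tbl 0x20, slot 13 ⇒ 0x21007 (P1/RW1/US1/PS0)
  lvl1: tbl 0x21, slot 29 ⇒ 0x22007 (P1/RW1/US1/PS0)
  lvl2: tbl 0x22, slot 30 ⇒ 0x25007 (P1/RW1/US1/PS0)
  lvl3: tbl 0x25, slot 27 ⇒ 0x26007 (P1/RW1/US1/PS0)
  → PA=0x26B7E  (4 entries read)
#1 VA=0x10602C1FA87 (w,kernel):
  lvl0: tbl 0x20, slot 2 ⇒ 0x2A007 (P1/RW1/US1/PS0)
  lvl1: tbl 0x2A, slot 24 ⇒ 0x2C007 (P1/RW1/US1/PS0)
  lvl2: tbl 0x2C, slot 22 ⇒ 0x30007 (P1/RW1/US1/PS0)
  lvl3: tbl 0x30, slot 31 ⇒ 0x31005 (P1/RW0/US1/PS0)
  → PROTECTION_VIOLATION  (4 entries read)
#2 VA=0x6028000B38D (w,user):
  lvl0: tbl 0x20, slot 12 ⇒ 0x35007 (P1/RW1/US1/PS0)
  lvl1: tbl 0x35, slot 10 ⇒ 0x36007 (P1/RW1/US1/PS0)
  lvl2: tbl 0x36, slot 0 ⇒ 0x37007 (P1/RW1/US1/PS0)
  lvl3: tbl 0x37, slot 11 ⇒ 0x3B005 (P1/RW0/US1/PS0)
  → PROTECTION_VIOLATION  (4 entries read)
#3 VA=0x68743C1BB7E (r,kernel):
  TLB hit vpn=0x68743C1B → PA=0x26B7E
#4 VA=0x8064261DFAA (r,user):
  lvl0: tbl 0x20, slot 16 ⇒ 0x3F007 (P1/RW1/US1/PS0)
  lvl1: tbl 0x3F, slot 25 ⇒ 0x41007 (P1/RW1/US1/PS0)
  lvl2: tbl 0x41, slot 19 ⇒ 0x43007 (P1/RW1/US1/PS0)
  lvl3: tbl 0x43, slot 29 ⇒ 0x45007 (P1/RW1/US1/PS0)
  → PA=0x45FAA  (4 entries read)
#5 VA=0x88242611702 (r,user):
  lvl0: tbl 0x20, slot 17 ⇒ 0x48007 (P1/RW1/US1/PS0)
  lvl1: tbl 0x48, slot 9 ⇒ 0x4B007 (P1/RW1/US1/PS0)
  lvl2: tbl 0x4B, slot 19 ⇒ 0x4E007 (P1/RW1/US1/PS0)
  lvl3: tbl 0x4E, slot 17 ⇒ 0x73004 (P0/RW0/US1/PS0)
  → PAGE_NOT_PRESENT  (4 entries read)

Entries read for #2: 4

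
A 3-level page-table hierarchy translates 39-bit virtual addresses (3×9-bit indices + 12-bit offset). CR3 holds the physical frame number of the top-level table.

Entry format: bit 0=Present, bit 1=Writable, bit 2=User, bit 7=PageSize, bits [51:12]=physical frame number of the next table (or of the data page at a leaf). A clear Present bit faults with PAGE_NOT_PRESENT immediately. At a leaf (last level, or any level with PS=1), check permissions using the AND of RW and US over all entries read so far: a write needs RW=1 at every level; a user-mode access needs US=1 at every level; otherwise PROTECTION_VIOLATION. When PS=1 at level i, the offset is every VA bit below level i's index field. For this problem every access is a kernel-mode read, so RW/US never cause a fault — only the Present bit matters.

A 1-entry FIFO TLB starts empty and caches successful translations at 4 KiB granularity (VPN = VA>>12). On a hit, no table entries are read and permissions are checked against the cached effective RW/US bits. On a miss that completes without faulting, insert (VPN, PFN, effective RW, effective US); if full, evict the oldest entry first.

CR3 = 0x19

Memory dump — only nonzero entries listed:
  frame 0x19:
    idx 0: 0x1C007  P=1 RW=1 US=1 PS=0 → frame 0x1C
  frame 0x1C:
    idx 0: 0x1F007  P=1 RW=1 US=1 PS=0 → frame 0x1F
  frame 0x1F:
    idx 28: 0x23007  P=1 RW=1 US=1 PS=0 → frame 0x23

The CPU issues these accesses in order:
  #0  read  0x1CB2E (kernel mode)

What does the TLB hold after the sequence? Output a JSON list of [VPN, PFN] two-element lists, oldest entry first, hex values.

Per-access translation:
#0 VA=0x1CB2E (r,kernel):
  L0: frame=0x19 idx=0 entry=0x1C007 [P=1 RW=1 US=1 PS=0]
  L1: frame=0x1C idx=0 entry=0x1F007 [P=1 RW=1 US=1 PS=0]
  L2: frame=0x1F idx=28 entry=0x23007 [P=1 RW=1 US=1 PS=0]
  → PA=0x23B2E  (3 entries read)

TLB: [["0x1C", "0x23"]]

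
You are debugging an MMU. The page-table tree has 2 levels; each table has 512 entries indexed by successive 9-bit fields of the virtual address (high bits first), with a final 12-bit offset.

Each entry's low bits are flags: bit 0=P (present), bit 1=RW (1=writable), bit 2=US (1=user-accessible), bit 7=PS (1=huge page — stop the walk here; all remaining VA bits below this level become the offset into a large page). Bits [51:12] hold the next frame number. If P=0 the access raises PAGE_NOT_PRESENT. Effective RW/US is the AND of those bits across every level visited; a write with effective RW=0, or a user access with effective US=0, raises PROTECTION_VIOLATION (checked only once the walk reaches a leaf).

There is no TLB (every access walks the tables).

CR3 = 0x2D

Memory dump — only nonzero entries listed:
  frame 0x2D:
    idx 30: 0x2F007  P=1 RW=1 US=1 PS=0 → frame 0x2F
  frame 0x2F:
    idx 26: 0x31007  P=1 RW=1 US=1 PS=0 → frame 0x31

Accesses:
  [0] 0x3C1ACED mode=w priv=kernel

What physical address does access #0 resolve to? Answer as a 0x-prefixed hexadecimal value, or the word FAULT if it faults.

Walk each access:
#0 VA=0x3C1ACED (w,kernel):
  L0: frame=0x2D idx=30 entry=0x2F007 [P=1 RW=1 US=1 PS=0]
  L1: frame=0x2F idx=26 entry=0x31007 [P=1 RW=1 US=1 PS=0]
  ✓ 0x31CED  — 2 lookups

Access #0 PA: 0x31CED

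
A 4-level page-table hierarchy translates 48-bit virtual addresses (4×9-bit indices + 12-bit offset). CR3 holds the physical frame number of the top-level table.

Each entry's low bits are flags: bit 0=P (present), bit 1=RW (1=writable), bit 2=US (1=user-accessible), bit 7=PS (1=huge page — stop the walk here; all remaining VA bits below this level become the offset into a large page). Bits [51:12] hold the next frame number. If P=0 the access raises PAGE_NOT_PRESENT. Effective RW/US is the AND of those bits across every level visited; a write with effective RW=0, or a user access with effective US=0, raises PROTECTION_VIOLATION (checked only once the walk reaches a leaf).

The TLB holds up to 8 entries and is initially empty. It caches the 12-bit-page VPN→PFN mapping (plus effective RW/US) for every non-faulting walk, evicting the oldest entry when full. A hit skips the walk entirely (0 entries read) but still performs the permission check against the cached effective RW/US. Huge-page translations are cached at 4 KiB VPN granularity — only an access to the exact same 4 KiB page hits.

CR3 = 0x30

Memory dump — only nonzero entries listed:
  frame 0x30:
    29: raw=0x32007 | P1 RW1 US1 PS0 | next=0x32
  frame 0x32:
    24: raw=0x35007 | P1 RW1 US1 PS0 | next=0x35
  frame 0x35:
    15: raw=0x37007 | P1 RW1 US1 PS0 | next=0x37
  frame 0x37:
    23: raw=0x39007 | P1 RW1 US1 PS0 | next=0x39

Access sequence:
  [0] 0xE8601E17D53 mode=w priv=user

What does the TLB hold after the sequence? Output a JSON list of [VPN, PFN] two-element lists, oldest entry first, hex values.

Trace:
#0 VA=0xE8601E17D53 (w,user):
  L0 @0x30[29] → 0x32007  P=1,RW=1,US=1,PS=0
  L1 @0x32[24] → 0x35007  P=1,RW=1,US=1,PS=0
  L2 @0x35[15] → 0x37007  P=1,RW=1,US=1,PS=0
  L3 @0x37[23] → 0x39007  P=1,RW=1,US=1,PS=0
  → PA=0x39D53  (4 entries read)

TLB: [["0xE8601E17", "0x39"]]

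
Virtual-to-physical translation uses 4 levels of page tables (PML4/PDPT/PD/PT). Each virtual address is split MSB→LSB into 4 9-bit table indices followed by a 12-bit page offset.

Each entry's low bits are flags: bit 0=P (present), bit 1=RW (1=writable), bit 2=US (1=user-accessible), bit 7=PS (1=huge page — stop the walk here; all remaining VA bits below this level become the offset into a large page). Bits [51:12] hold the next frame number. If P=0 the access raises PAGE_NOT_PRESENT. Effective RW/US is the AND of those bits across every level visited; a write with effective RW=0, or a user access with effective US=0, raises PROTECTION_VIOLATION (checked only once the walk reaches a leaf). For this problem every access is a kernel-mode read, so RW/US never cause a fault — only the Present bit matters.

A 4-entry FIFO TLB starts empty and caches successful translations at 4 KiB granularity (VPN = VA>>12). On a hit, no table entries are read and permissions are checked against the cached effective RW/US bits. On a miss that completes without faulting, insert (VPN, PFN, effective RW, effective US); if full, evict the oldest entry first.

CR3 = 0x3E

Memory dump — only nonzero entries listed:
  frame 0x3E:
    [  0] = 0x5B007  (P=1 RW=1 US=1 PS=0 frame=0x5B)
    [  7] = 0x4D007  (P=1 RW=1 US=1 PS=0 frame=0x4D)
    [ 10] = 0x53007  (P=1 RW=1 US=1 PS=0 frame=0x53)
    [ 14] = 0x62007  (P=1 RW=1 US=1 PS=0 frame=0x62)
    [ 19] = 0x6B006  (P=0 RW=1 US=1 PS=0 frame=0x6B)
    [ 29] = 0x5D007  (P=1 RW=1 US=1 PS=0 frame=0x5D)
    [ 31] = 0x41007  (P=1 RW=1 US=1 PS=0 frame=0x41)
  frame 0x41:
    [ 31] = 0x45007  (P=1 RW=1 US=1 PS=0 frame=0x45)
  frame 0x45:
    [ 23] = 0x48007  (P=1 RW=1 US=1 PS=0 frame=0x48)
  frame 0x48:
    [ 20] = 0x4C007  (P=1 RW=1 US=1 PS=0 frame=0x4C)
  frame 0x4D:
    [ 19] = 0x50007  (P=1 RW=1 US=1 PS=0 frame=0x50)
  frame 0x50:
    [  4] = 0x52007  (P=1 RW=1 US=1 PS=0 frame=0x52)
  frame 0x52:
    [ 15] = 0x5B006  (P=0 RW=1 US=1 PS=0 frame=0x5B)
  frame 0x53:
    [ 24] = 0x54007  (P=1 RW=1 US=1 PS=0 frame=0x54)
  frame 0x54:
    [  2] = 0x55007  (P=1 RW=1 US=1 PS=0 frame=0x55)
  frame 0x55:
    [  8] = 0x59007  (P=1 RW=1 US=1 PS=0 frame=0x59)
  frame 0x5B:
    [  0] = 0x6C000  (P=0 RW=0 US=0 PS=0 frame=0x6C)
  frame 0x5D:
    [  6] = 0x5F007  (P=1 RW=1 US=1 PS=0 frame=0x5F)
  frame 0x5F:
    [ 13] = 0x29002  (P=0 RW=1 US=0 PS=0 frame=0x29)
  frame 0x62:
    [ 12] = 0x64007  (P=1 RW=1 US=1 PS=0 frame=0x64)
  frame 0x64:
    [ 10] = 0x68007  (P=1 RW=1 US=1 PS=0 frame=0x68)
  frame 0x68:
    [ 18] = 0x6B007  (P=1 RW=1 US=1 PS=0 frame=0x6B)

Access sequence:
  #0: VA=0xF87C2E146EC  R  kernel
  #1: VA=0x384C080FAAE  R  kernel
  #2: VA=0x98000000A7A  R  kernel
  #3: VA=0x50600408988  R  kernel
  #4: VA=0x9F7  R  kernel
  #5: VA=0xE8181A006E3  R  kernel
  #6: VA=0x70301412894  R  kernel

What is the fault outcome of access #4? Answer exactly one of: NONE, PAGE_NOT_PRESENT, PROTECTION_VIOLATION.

Per-access translation:
#0 VA=0xF87C2E146EC (r,kernel):
  L0 @0x3E[31] → 0x41007  P=1,RW=1,US=1,PS=0
  L1 @0x41[31] → 0x45007  P=1,RW=1,US=1,PS=0
  L2 @0x45[23] → 0x48007  P=1,RW=1,US=1,PS=0
  L3 @0x48[20] → 0x4C007  P=1,RW=1,US=1,PS=0
  ✓ 0x4C6EC  — 4 lookups
#1 VA=0x384C080FAAE (r,kernel):
  L0 @0x3E[7] → 0x4D007  P=1,RW=1,US=1,PS=0
  L1 @0x4D[19] → 0x50007  P=1,RW=1,US=1,PS=0
  L2 @0x50[4] → 0x52007  P=1,RW=1,US=1,PS=0
  L3 @0x52[15] → 0x5B006  P=0,RW=1,US=1,PS=0
  → PAGE_NOT_PRESENT  (4 entries read)
#2 VA=0x98000000A7A (r,kernel):
  L0 @0x3E[19] → 0x6B006  P=0,RW=1,US=1,PS=0
  → PAGE_NOT_PRESENT  (1 entries read)
#3 VA=0x50600408988 (r,kernel):
  L0 @0x3E[10] → 0x53007  P=1,RW=1,US=1,PS=0
  L1 @0x53[24] → 0x54007  P=1,RW=1,US=1,PS=0
  L2 @0x54[2] → 0x55007  P=1,RW=1,US=1,PS=0
  L3 @0x55[8] → 0x59007  P=1,RW=1,US=1,PS=0
  ✓ 0x59988  — 4 lookups
#4 VA=0x9F7 (r,kernel):
  L0 @0x3E[0] → 0x5B007  P=1,RW=1,US=1,PS=0
  L1 @0x5B[0] → 0x6C000  P=0,RW=0,US=0,PS=0
  → PAGE_NOT_PRESENT  (2 entries read)
#5 VA=0xE8181A006E3 (r,kernel):
  L0 @0x3E[29] → 0x5D007  P=1,RW=1,US=1,PS=0
  L1 @0x5D[6] → 0x5F007  P=1,RW=1,US=1,PS=0
  L2 @0x5F[13] → 0x29002  P=0,RW=1,US=0,PS=0
  → PAGE_NOT_PRESENT  (3 entries read)
#6 VA=0x70301412894 (r,kernel):
  L0 @0x3E[14] → 0x62007  P=1,RW=1,US=1,PS=0
  L1 @0x62[12] → 0x64007  P=1,RW=1,US=1,PS=0
  L2 @0x64[10] → 0x68007  P=1,RW=1,US=1,PS=0
  L3 @0x68[18] → 0x6B007  P=1,RW=1,US=1,PS=0
  ✓ 0x6B894  — 4 lookups

Access #4 fault: PAGE_NOT_PRESENT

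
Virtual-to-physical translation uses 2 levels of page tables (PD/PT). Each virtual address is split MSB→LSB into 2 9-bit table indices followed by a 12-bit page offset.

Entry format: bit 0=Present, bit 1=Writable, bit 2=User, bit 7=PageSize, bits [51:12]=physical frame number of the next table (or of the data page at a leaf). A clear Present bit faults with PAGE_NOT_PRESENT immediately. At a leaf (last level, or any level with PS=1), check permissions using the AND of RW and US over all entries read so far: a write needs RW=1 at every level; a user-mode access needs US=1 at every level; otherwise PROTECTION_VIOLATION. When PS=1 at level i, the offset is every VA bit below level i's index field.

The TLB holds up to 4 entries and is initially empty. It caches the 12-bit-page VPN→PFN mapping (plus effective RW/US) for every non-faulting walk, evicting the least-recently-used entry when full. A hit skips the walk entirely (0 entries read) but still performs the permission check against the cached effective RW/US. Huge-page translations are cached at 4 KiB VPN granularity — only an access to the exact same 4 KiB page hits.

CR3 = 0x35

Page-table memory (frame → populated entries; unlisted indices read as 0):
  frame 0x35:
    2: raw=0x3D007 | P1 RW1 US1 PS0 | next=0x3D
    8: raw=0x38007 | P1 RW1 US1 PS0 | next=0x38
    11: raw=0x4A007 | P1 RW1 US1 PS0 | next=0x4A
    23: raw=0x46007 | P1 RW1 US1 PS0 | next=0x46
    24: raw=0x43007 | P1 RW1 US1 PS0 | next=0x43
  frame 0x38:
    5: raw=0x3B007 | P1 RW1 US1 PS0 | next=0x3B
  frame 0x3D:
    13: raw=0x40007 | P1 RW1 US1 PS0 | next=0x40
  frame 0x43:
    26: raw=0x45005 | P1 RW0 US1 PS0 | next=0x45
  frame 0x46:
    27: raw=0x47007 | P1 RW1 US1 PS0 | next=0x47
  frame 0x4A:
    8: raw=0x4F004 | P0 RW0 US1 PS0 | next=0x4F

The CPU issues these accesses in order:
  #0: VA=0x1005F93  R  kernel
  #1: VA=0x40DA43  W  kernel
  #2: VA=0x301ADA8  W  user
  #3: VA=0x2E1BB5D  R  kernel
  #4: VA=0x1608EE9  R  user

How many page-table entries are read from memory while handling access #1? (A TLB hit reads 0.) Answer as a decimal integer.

Walk each access:
#0 VA=0x1005F93 (r,kernel):
  L0 @0x35[8] → 0x38007  P=1,RW=1,US=1,PS=0
  L1 @0x38[5] → 0x3B007  P=1,RW=1,US=1,PS=0
  → PA=0x3BF93  (2 entries read)
#1 VA=0x40DA43 (w,kernel):
  L0 @0x35[2] → 0x3D007  P=1,RW=1,US=1,PS=0
  L1 @0x3D[13] → 0x40007  P=1,RW=1,US=1,PS=0
  → PA=0x40A43  (2 entries read)
#2 VA=0x301ADA8 (w,user):
  L0 @0x35[24] → 0x43007  P=1,RW=1,US=1,PS=0
  L1 @0x43[26] → 0x45005  P=1,RW=0,US=1,PS=0
  ⇒ fault: PROTECTION_VIOLATION  — 2 lookups
#3 VA=0x2E1BB5D (r,kernel):
  L0 @0x35[23] → 0x46007  P=1,RW=1,US=1,PS=0
  L1 @0x46[27] → 0x47007  P=1,RW=1,US=1,PS=0
  → PA=0x47B5D  (2 entries read)
#4 VA=0x1608EE9 (r,user):
  L0 @0x35[11] → 0x4A007  P=1,RW=1,US=1,PS=0
  L1 @0x4A[8] → 0x4F004  P=0,RW=0,US=1,PS=0
  ⇒ fault: PAGE_NOT_PRESENT  — 2 lookups

Entries read for #1: 2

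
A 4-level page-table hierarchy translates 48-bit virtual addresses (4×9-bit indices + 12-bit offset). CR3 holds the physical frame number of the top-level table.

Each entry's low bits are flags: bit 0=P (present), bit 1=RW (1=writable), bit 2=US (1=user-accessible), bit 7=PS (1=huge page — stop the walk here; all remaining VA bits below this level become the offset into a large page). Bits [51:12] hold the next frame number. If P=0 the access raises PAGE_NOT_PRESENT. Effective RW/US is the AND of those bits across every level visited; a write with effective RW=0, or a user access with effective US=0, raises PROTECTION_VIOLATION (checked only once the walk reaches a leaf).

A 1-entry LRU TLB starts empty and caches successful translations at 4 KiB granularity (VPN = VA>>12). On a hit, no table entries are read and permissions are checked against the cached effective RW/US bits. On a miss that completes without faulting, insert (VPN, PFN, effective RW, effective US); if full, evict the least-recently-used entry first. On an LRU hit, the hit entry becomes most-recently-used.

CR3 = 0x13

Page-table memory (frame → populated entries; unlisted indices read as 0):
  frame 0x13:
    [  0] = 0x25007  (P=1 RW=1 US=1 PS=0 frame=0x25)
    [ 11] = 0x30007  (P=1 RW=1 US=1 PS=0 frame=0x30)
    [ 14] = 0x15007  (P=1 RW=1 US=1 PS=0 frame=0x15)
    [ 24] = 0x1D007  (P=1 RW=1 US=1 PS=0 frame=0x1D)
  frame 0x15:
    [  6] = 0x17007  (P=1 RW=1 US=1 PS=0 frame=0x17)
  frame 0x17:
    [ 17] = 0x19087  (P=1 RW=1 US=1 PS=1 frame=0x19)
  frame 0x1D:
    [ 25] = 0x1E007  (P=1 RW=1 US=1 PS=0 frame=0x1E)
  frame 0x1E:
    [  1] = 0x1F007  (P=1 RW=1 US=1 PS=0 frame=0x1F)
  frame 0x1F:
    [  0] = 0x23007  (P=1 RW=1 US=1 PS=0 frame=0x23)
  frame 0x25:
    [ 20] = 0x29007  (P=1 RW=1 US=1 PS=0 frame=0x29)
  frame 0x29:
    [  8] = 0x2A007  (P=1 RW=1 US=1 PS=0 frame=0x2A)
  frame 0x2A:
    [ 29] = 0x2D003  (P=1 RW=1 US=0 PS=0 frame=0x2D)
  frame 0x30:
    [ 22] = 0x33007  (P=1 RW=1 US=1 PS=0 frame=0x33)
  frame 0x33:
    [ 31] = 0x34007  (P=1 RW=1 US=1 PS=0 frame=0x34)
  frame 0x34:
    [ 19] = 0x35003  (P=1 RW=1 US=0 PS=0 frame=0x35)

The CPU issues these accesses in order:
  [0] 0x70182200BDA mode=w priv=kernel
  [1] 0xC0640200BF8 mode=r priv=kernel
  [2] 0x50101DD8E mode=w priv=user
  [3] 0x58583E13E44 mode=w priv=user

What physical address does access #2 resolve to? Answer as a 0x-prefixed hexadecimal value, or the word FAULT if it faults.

Trace:
#0 VA=0x70182200BDA (w,kernel):
  [0] read 0x13 idx=14: raw=0x15007 flags P=1 W=1 U=1 S=0
  [1] read 0x15 idx=6: raw=0x17007 flags P=1 W=1 U=1 S=0
  [2] read 0x17 idx=17: raw=0x19087 flags P=1 W=1 U=1 S=1
  ✓ 0x19BDA (huge @L2)  — 3 lookups
#1 VA=0xC0640200BF8 (r,kernel):
  [0] read 0x13 idx=24: raw=0x1D007 flags P=1 W=1 U=1 S=0
  [1] read 0x1D idx=25: raw=0x1E007 flags P=1 W=1 U=1 S=0
  [2] read 0x1E idx=1: raw=0x1F007 flags P=1 W=1 U=1 S=0
  [3] read 0x1F idx=0: raw=0x23007 flags P=1 W=1 U=1 S=0
  ✓ 0x23BF8  — 4 lookups
#2 VA=0x50101DD8E (w,user):
  [0] read 0x13 idx=0: raw=0x25007 flags P=1 W=1 U=1 S=0
  [1] read 0x25 idx=20: raw=0x29007 flags P=1 W=1 U=1 S=0
  [2] read 0x29 idx=8: raw=0x2A007 flags P=1 W=1 U=1 S=0
  [3] read 0x2A idx=29: raw=0x2D003 flags P=1 W=1 U=0 S=0
  ✗ PROTECTION_VIOLATION  [4 reads]
#3 VA=0x58583E13E44 (w,user):
  [0] read 0x13 idx=11: raw=0x30007 flags P=1 W=1 U=1 S=0
  [1] read 0x30 idx=22: raw=0x33007 flags P=1 W=1 U=1 S=0
  [2] read 0x33 idx=31: raw=0x34007 flags P=1 W=1 U=1 S=0
  [3] read 0x34 idx=19: raw=0x35003 flags P=1 W=1 U=0 S=0
  ✗ PROTECTION_VIOLATION  [4 reads]

Access #2 PA: FAULT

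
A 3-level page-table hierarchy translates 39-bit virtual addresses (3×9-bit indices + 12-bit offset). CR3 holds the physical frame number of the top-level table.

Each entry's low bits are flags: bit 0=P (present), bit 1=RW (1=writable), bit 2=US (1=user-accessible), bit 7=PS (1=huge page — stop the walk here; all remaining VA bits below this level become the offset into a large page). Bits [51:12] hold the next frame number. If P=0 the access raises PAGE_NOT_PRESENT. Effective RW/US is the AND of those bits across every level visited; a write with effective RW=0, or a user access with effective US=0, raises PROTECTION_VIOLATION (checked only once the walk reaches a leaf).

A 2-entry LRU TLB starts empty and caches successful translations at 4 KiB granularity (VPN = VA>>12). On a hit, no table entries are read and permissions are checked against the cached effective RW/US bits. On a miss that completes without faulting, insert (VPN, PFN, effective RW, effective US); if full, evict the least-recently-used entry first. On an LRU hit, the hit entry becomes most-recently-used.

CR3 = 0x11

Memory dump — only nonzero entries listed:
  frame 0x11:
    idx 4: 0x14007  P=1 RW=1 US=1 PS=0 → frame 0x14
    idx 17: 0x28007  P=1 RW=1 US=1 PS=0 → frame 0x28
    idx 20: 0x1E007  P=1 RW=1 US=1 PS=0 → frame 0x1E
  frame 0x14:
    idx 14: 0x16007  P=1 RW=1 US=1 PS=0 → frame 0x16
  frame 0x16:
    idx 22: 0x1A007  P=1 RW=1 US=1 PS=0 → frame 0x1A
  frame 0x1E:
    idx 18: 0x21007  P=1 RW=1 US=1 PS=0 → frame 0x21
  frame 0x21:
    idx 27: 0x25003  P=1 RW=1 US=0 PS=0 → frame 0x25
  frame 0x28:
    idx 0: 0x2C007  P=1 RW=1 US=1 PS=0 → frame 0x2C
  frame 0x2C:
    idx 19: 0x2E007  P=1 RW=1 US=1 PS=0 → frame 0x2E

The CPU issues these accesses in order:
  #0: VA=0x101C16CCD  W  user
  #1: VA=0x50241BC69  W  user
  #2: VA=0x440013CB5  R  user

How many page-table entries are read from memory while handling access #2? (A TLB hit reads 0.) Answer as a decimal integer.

Trace:
#0 VA=0x101C16CCD (w,user):
  L0: frame=0x11 idx=4 entry=0x14007 [P=1 RW=1 US=1 PS=0]
  L1: frame=0x14 idx=14 entry=0x16007 [P=1 RW=1 US=1 PS=0]
  L2: frame=0x16 idx=22 entry=0x1A007 [P=1 RW=1 US=1 PS=0]
  ✓ 0x1ACCD  — 3 lookups
#1 VA=0x50241BC69 (w,user):
  L0: frame=0x11 idx=20 entry=0x1E007 [P=1 RW=1 US=1 PS=0]
  L1: frame=0x1E idx=18 entry=0x21007 [P=1 RW=1 US=1 PS=0]
  L2: frame=0x21 idx=27 entry=0x25003 [P=1 RW=1 US=0 PS=0]
  → PROTECTION_VIOLATION  (3 entries read)
#2 VA=0x440013CB5 (r,user):
  L0: frame=0x11 idx=17 entry=0x28007 [P=1 RW=1 US=1 PS=0]
  L1: frame=0x28 idx=0 entry=0x2C007 [P=1 RW=1 US=1 PS=0]
  L2: frame=0x2C idx=19 entry=0x2E007 [P=1 RW=1 US=1 PS=0]
  ✓ 0x2ECB5  — 3 lookups

Entries read for #2: 3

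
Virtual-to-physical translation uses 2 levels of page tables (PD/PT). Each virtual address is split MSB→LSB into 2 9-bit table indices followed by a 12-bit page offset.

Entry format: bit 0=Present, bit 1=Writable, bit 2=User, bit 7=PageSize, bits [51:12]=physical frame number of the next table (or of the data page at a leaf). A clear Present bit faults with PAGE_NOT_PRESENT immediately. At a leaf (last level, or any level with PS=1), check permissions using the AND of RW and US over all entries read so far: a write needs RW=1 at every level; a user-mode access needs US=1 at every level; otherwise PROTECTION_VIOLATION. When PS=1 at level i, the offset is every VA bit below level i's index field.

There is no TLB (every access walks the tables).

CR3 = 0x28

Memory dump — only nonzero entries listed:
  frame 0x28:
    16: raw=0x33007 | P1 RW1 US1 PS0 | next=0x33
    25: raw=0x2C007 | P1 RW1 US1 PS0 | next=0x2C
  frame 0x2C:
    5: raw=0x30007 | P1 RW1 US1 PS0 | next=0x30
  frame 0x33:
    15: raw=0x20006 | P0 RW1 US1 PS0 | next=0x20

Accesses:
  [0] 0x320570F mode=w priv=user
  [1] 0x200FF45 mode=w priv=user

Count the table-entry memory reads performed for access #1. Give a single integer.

Trace:
#0 VA=0x320570F (w,user):
  L0 @0x28[25] → 0x2C007  P=1,RW=1,US=1,PS=0
  L1 @0x2C[5] → 0x30007  P=1,RW=1,US=1,PS=0
  → PA=0x3070F  (2 entries read)
#1 VA=0x200FF45 (w,user):
  L0 @0x28[16] → 0x33007  P=1,RW=1,US=1,PS=0
  L1 @0x33[15] → 0x20006  P=0,RW=1,US=1,PS=0
  ⇒ fault: PAGE_NOT_PRESENT  — 2 lookups

Entries read for #1: 2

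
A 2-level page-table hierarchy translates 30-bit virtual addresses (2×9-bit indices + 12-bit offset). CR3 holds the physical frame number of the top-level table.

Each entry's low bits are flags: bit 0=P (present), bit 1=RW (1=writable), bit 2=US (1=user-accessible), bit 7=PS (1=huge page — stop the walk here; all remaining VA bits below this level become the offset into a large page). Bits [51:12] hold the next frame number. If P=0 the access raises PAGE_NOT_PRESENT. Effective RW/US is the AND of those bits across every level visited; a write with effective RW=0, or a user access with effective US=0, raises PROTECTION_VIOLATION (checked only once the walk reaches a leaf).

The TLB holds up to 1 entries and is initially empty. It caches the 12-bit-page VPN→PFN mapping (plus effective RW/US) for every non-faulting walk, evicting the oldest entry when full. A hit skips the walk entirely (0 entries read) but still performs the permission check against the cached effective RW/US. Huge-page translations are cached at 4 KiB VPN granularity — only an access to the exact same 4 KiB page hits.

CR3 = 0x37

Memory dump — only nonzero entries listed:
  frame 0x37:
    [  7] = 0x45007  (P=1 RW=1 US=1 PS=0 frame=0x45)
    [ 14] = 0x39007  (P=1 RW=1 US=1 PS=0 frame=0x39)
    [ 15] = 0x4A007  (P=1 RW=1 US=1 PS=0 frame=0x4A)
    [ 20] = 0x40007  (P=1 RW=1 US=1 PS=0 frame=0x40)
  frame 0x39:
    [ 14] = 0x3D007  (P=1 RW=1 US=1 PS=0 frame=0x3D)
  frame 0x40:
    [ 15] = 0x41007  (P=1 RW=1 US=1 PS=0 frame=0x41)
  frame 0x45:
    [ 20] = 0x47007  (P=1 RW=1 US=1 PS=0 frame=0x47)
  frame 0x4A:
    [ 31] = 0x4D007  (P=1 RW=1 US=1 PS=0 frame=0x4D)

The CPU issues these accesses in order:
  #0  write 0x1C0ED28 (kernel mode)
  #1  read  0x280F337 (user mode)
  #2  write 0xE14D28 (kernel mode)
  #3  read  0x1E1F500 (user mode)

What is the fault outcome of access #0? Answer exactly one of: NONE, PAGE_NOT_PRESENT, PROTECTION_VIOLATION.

Per-access translation:
#0 VA=0x1C0ED28 (w,kernel):
  L0 @0x37[14] → 0x39007  P=1,RW=1,US=1,PS=0
  L1 @0x39[14] → 0x3D007  P=1,RW=1,US=1,PS=0
  → PA=0x3DD28  (2 entries read)
#1 VA=0x280F337 (r,user):
  L0 @0x37[20] → 0x40007  P=1,RW=1,US=1,PS=0
  L1 @0x40[15] → 0x41007  P=1,RW=1,US=1,PS=0
  → PA=0x41337  (2 entries read)
#2 VA=0xE14D28 (w,kernel):
  L0 @0x37[7] → 0x45007  P=1,RW=1,US=1,PS=0
  L1 @0x45[20] → 0x47007  P=1,RW=1,US=1,PS=0
  → PA=0x47D28  (2 entries read)
#3 VA=0x1E1F500 (r,user):
  L0 @0x37[15] → 0x4A007  P=1,RW=1,US=1,PS=0
  L1 @0x4A[31] → 0x4D007  P=1,RW=1,US=1,PS=0
  → PA=0x4D500  (2 entries read)

Access #0 fault: NONE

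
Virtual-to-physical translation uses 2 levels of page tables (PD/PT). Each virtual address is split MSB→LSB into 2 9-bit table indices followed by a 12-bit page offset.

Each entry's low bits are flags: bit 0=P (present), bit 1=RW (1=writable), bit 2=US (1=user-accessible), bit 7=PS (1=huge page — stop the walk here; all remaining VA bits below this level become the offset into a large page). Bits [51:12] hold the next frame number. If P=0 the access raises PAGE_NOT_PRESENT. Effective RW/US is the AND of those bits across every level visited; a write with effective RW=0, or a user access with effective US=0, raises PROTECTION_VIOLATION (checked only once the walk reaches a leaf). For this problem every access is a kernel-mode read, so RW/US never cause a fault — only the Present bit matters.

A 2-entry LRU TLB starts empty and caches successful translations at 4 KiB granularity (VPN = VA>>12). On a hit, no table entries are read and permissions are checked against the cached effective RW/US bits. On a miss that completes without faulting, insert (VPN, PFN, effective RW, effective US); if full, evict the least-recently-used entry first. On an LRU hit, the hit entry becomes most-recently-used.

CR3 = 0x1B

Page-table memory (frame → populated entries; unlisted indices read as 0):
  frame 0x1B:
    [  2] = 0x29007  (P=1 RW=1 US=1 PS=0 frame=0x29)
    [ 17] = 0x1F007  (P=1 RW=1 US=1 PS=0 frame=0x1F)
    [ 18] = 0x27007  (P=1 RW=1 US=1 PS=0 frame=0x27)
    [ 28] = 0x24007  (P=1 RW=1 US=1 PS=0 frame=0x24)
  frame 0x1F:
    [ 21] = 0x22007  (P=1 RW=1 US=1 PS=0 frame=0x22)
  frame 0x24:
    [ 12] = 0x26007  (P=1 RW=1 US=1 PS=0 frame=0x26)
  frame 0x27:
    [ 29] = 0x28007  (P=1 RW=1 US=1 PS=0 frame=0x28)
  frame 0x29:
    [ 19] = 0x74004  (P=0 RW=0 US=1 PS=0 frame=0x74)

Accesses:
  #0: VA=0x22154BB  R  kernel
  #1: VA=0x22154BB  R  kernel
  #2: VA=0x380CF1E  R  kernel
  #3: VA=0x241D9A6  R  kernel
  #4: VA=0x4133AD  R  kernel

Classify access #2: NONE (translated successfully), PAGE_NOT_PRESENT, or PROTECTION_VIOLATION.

Walk each access:
#0 VA=0x22154BB (r,kernel):
  [0] read 0x1B idx=17: raw=0x1F007 flags P=1 W=1 U=1 S=0
  [1] read 0x1F idx=21: raw=0x22007 flags P=1 W=1 U=1 S=0
  ✓ 0x224BB  — 2 lookups
#1 VA=0x22154BB (r,kernel):
  TLB hit vpn=0x2215 → PA=0x224BB
#2 VA=0x380CF1E (r,kernel):
  [0] read 0x1B idx=28: raw=0x24007 flags P=1 W=1 U=1 S=0
  [1] read 0x24 idx=12: raw=0x26007 flags P=1 W=1 U=1 S=0
  ✓ 0x26F1E  — 2 lookups
#3 VA=0x241D9A6 (r,kernel):
  [0] read 0x1B idx=18: raw=0x27007 flags P=1 W=1 U=1 S=0
  [1] read 0x27 idx=29: raw=0x28007 flags P=1 W=1 U=1 S=0
  ✓ 0x289A6  — 2 lookups
#4 VA=0x4133AD (r,kernel):
  [0] read 0x1B idx=2: raw=0x29007 flags P=1 W=1 U=1 S=0
  [1] read 0x29 idx=19: raw=0x74004 flags P=0 W=0 U=1 S=0
  ⇒ fault: PAGE_NOT_PRESENT  — 2 lookups

Access #2 fault: NONE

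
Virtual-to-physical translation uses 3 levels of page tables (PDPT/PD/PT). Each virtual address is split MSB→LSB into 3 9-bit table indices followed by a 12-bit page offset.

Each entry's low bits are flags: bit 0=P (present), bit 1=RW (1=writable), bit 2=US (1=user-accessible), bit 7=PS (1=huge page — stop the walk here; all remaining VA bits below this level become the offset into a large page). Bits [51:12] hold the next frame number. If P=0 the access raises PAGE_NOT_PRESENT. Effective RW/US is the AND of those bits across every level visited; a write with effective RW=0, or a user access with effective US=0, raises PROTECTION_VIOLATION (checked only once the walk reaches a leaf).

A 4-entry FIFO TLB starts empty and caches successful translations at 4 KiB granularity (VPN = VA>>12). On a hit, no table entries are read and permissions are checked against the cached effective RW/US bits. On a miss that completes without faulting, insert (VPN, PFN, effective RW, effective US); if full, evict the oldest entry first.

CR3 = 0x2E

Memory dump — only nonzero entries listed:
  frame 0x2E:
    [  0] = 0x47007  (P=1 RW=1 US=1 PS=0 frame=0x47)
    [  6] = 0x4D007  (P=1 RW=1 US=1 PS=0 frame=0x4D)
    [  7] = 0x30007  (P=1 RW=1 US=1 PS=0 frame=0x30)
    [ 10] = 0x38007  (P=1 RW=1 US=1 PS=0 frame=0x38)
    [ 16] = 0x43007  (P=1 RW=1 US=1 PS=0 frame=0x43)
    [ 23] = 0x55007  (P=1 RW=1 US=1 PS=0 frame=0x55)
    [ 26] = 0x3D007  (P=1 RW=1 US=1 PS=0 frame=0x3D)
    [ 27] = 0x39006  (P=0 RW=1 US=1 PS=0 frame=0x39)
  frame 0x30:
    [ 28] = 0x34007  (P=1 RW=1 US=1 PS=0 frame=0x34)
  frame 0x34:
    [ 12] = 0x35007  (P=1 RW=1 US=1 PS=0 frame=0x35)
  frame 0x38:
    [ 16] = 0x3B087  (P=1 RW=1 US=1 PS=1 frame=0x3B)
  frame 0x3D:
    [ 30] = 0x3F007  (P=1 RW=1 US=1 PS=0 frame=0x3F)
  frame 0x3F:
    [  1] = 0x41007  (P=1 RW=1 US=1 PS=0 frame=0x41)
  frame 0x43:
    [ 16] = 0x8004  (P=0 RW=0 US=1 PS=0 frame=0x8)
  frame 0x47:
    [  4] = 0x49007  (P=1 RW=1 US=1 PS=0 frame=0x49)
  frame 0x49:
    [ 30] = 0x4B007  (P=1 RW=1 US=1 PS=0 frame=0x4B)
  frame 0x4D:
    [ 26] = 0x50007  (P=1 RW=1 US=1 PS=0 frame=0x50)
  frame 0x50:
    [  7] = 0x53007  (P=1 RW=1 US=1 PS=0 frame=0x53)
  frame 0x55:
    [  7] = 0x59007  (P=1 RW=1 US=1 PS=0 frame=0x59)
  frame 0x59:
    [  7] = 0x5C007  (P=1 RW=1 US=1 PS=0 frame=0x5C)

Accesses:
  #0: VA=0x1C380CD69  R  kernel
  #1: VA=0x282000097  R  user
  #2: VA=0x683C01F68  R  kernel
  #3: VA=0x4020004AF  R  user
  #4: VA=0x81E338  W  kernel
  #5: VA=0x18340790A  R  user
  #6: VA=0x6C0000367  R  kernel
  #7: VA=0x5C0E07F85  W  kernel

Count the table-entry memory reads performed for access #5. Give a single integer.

Per-access translation:
#0 VA=0x1C380CD69 (r,kernel):
  lvl0: tbl 0x2E, slot 7 ⇒ 0x30007 (P1/RW1/US1/PS0)
  lvl1: tbl 0x30, slot 28 ⇒ 0x34007 (P1/RW1/US1/PS0)
  lvl2: tbl 0x34, slot 12 ⇒ 0x35007 (P1/RW1/US1/PS0)
  ⇒ phys 0x35D69  [3 reads]
#1 VA=0x282000097 (r,user):
  lvl0: tbl 0x2E, slot 10 ⇒ 0x38007 (P1/RW1/US1/PS0)
  lvl1: tbl 0x38, slot 16 ⇒ 0x3B087 (P1/RW1/US1/PS1)
  ⇒ phys 0x3B097 (huge @L1)  [2 reads]
#2 VA=0x683C01F68 (r,kernel):
  lvl0: tbl 0x2E, slot 26 ⇒ 0x3D007 (P1/RW1/US1/PS0)
  lvl1: tbl 0x3D, slot 30 ⇒ 0x3F007 (P1/RW1/US1/PS0)
  lvl2: tbl 0x3F, slot 1 ⇒ 0x41007 (P1/RW1/US1/PS0)
  ⇒ phys 0x41F68  [3 reads]
#3 VA=0x4020004AF (r,user):
  lvl0: tbl 0x2E, slot 16 ⇒ 0x43007 (P1/RW1/US1/PS0)
  lvl1: tbl 0x43, slot 16 ⇒ 0x8004 (P0/RW0/US1/PS0)
  → PAGE_NOT_PRESENT  (2 entries read)
#4 VA=0x81E338 (w,kernel):
  lvl0: tbl 0x2E, slot 0 ⇒ 0x47007 (P1/RW1/US1/PS0)
  lvl1: tbl 0x47, slot 4 ⇒ 0x49007 (P1/RW1/US1/PS0)
  lvl2: tbl 0x49, slot 30 ⇒ 0x4B007 (P1/RW1/US1/PS0)
  ⇒ phys 0x4B338  [3 reads]
#5 VA=0x18340790A (r,user):
  lvl0: tbl 0x2E, slot 6 ⇒ 0x4D007 (P1/RW1/US1/PS0)
  lvl1: tbl 0x4D, slot 26 ⇒ 0x50007 (P1/RW1/US1/PS0)
  lvl2: tbl 0x50, slot 7 ⇒ 0x53007 (P1/RW1/US1/PS0)
  ⇒ phys 0x5390A  [3 reads]
#6 VA=0x6C0000367 (r,kernel):
  lvl0: tbl 0x2E, slot 27 ⇒ 0x39006 (P0/RW1/US1/PS0)
  → PAGE_NOT_PRESENT  (1 entries read)
#7 VA=0x5C0E07F85 (w,kernel):
  lvl0: tbl 0x2E, slot 23 ⇒ 0x55007 (P1/RW1/US1/PS0)
  lvl1: tbl 0x55, slot 7 ⇒ 0x59007 (P1/RW1/US1/PS0)
  lvl2: tbl 0x59, slot 7 ⇒ 0x5C007 (P1/RW1/US1/PS0)
  ⇒ phys 0x5CF85  [3 reads]

Entries read for #5: 3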